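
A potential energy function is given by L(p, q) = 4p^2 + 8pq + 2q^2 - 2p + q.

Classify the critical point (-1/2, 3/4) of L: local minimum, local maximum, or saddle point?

The Hessian of L is constant: H = [[8, 8], [8, 4]].
det(H) = 8·4 − 8² = -32.
Since det(H) < 0, H is indefinite and the critical point is a saddle point.

saddle point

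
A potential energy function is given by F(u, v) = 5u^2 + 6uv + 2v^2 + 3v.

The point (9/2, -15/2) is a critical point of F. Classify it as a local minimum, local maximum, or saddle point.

local minimum

The Hessian of F is constant: H = [[10, 6], [6, 4]].
det(H) = 10·4 − 6² = 4.
det(H) > 0 and tr(H) = 14 > 0, so H is positive definite and the point is a local minimum.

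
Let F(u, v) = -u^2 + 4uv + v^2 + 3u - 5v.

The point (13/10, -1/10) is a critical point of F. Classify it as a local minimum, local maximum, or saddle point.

The Hessian of F is constant: H = [[-2, 4], [4, 2]].
det(H) = (-2)·2 − 4² = -20.
Since det(H) < 0, H is indefinite and the critical point is a saddle point.

saddle point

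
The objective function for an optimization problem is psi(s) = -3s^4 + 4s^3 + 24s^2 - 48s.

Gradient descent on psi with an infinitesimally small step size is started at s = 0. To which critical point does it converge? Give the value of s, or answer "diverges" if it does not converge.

1

psi'(s) = -12(s - 2)(s - 1)(s + 2), so psi'(0) = -48.
Gradient descent moves in the -psi' direction, i.e. s is increasing.
The nearest critical point in that direction is s = 1, where psi'' = 36 > 0 (a local minimum). The iterate converges there.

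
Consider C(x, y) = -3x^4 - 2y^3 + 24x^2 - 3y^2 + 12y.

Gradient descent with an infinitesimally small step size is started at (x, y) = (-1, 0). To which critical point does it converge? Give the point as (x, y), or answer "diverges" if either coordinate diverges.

(0, -2)

C is separable, so gradient descent decouples: x follows -∂C/∂x, y follows -∂C/∂y.
∂C/∂x = -12x(x - 2)(x + 2); at x=-1 this is -36, so x increases.
∂C/∂y = -6(y - 1)(y + 2); at y=0 this is 12, so y decreases.
x converges to its nearest critical value 0 (a local min of the x-part); y converges to -2. The iterate converges to (0, -2).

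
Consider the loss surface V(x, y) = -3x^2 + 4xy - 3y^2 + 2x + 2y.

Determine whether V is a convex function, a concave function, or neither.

V is quadratic, so its Hessian is the constant matrix H = [[-6, 4], [4, -6]].
det(H) = 20, tr(H) = -12.
det(H) > 0 and tr(H) < 0, so H is negative definite everywhere: concave.

concave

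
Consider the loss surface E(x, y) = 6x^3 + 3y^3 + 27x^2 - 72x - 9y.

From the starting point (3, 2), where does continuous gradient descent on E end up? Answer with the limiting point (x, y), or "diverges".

E is separable, so gradient descent decouples: x follows -∂E/∂x, y follows -∂E/∂y.
∂E/∂x = 18(x - 1)(x + 4); at x=3 this is 252, so x decreases.
∂E/∂y = 9(y - 1)(y + 1); at y=2 this is 27, so y decreases.
x converges to its nearest critical value 1 (a local min of the x-part); y converges to 1. The iterate converges to (1, 1).

(1, 1)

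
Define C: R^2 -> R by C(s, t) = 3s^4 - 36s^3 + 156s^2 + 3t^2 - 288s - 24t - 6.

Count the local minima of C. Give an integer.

2

C separates as a function of s plus a function of t, so ∇C=0 decouples.
∂C/∂s = 12(s - 4)(s - 3)(s - 2) = 0 at s ∈ {2, 3, 4}; ∂C/∂t = 6(t - 4) = 0 at t ∈ {4}.
The Hessian is diagonal: diag(C_ss, C_tt). Second derivatives: C_ss(2)=24, C_ss(3)=-12, C_ss(4)=24; C_tt(4)=6.
Local minima occur where both diagonal entries positive: (2, 4), (4, 4). Count: 2.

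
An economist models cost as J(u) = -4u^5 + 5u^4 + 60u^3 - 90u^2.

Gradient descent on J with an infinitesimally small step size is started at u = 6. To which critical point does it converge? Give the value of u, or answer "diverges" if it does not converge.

diverges

J'(u) = -20u(u - 3)(u - 1)(u + 3), so J'(6) = -16200.
Gradient descent moves in the -J' direction, i.e. u is increasing.
There is no critical point above u=6, and J' keeps the same sign, so the iterate runs off to +∞.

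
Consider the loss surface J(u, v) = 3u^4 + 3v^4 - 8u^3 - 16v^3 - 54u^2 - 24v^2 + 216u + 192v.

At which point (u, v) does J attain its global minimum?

J(u,v) separates as P(u) + Q(v), so its minimum is min P + min Q.
P'(u) = 12(u - 3)(u - 2)(u + 3) vanishes at u ∈ {-3, 2, 3}; Q'(v) = 12(v - 4)(v - 2)(v + 2) vanishes at v ∈ {-2, 2, 4}.
Local minima of P (where P''>0): P(-3)=-675, P(3)=189. Local minima of Q: Q(-2)=-304, Q(4)=128.
So the global minimum of J is P(-3) + Q(-2) = -675 − 304 = -979, attained at (-3, -2).

(-3, -2)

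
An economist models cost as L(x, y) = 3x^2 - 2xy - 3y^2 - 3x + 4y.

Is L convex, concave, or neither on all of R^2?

neither

L is quadratic, so its Hessian is the constant matrix H = [[6, -2], [-2, -6]].
det(H) = -40, tr(H) = 0.
det(H) < 0, so H is indefinite: neither convex nor concave.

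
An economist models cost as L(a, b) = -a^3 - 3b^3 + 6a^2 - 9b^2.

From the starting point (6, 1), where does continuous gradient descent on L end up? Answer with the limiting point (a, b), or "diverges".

L is separable, so gradient descent decouples: a follows -∂L/∂a, b follows -∂L/∂b.
∂L/∂a = -3a(a - 4); at a=6 this is -36, so a increases.
∂L/∂b = -9b(b + 2); at b=1 this is -27, so b increases.
The a-coordinate has no critical point in that direction and runs off to infinity.

diverges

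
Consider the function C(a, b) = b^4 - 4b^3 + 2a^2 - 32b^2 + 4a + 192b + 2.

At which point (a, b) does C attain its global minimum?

(-1, -4)

C(a,b) separates as P(a) + Q(b) + 2, so its minimum is min P + min Q + 2.
P'(a) = 4a + 4 vanishes at a ∈ {-1}; Q'(b) = 4(b - 4)(b - 3)(b + 4) vanishes at b ∈ {-4, 3, 4}.
Local minima of P (where P''>0): P(-1)=-2. Local minima of Q: Q(-4)=-768, Q(4)=256.
So the global minimum of C is P(-1) + Q(-4) + 2 = -2 − 768 + 2 = -768, attained at (-1, -4).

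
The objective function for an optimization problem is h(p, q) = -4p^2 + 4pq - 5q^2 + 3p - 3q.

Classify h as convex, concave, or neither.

h is quadratic, so its Hessian is the constant matrix H = [[-8, 4], [4, -10]].
det(H) = 64, tr(H) = -18.
det(H) > 0 and tr(H) < 0, so H is negative definite everywhere: concave.

concave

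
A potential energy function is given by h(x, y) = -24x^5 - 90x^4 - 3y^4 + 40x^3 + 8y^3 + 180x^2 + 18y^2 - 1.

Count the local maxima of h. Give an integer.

h separates as a function of x plus a function of y, so ∇h=0 decouples.
∂h/∂x = -120x(x - 1)(x + 1)(x + 3) = 0 at x ∈ {-3, -1, 0, 1}; ∂h/∂y = -12y(y - 3)(y + 1) = 0 at y ∈ {-1, 0, 3}.
The Hessian is diagonal: diag(h_xx, h_yy). Second derivatives: h_xx(-3)=2880, h_xx(-1)=-480, h_xx(0)=360, h_xx(1)=-960; h_yy(-1)=-48, h_yy(0)=36, h_yy(3)=-144.
Local maxima occur where both diagonal entries negative: (-1, -1), (-1, 3), (1, -1), (1, 3). Count: 4.

4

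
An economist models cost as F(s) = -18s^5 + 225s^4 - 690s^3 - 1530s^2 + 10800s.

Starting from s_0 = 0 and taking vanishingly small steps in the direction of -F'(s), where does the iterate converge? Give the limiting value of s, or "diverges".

-2

F'(s) = -90(s - 5)(s - 4)(s - 3)(s + 2), so F'(0) = 10800.
Gradient descent moves in the -F' direction, i.e. s is decreasing.
The nearest critical point in that direction is s = -2, where F'' = 18900 > 0 (a local minimum). The iterate converges there.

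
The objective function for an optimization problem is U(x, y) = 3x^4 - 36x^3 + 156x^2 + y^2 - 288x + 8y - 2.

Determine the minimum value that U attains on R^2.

-210

U(x,y) separates as P(x) + Q(y) − 2, so its minimum is min P + min Q − 2.
P'(x) = 12(x - 4)(x - 3)(x - 2) vanishes at x ∈ {2, 3, 4}; Q'(y) = 2y + 8 vanishes at y ∈ {-4}.
Local minima of P (where P''>0): P(2)=-192, P(4)=-192. Local minima of Q: Q(-4)=-16.
So the global minimum of U is P(2) + Q(-4) − 2 = -192 − 16 − 2 = -210, attained at (2, -4).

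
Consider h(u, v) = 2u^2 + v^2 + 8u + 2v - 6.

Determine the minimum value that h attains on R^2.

h(u,v) separates as P(u) + Q(v) − 6, so its minimum is min P + min Q − 6.
P'(u) = 4u + 8 vanishes at u ∈ {-2}; Q'(v) = 2v + 2 vanishes at v ∈ {-1}.
Local minima of P (where P''>0): P(-2)=-8. Local minima of Q: Q(-1)=-1.
So the global minimum of h is P(-2) + Q(-1) − 6 = -8 − 1 − 6 = -15, attained at (-2, -1).

-15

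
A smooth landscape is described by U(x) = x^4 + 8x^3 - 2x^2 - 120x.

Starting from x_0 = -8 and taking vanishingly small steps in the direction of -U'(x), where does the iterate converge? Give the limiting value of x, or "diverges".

-5

U'(x) = 4(x - 2)(x + 3)(x + 5), so U'(-8) = -600.
Gradient descent moves in the -U' direction, i.e. x is increasing.
The nearest critical point in that direction is x = -5, where U'' = 56 > 0 (a local minimum). The iterate converges there.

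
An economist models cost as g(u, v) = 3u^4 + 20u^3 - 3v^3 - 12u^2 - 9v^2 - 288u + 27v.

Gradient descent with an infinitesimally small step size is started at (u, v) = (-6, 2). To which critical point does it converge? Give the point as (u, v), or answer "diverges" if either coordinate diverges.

diverges

g is separable, so gradient descent decouples: u follows -∂g/∂u, v follows -∂g/∂v.
∂g/∂u = 12(u - 2)(u + 3)(u + 4); at u=-6 this is -576, so u increases.
∂g/∂v = -9(v - 1)(v + 3); at v=2 this is -45, so v increases.
The v-coordinate has no critical point in that direction and runs off to infinity.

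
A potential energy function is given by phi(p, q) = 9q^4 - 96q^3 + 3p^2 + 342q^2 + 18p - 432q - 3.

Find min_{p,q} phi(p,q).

phi(p,q) separates as A(p) + B(q) − 3, so its minimum is min A + min B − 3.
A'(p) = 6p + 18 vanishes at p ∈ {-3}; B'(q) = 36(q - 4)(q - 3)(q - 1) vanishes at q ∈ {1, 3, 4}.
Local minima of A (where A''>0): A(-3)=-27. Local minima of B: B(1)=-177, B(4)=-96.
So the global minimum of phi is A(-3) + B(1) − 3 = -27 − 177 − 3 = -207, attained at (-3, 1).

-207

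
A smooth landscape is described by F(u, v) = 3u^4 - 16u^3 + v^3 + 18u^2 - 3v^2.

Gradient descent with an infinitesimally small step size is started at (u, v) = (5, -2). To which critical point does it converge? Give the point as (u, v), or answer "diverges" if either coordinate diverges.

F is separable, so gradient descent decouples: u follows -∂F/∂u, v follows -∂F/∂v.
∂F/∂u = 12u(u - 3)(u - 1); at u=5 this is 480, so u decreases.
∂F/∂v = 3v(v - 2); at v=-2 this is 24, so v decreases.
The v-coordinate has no critical point in that direction and runs off to infinity.

diverges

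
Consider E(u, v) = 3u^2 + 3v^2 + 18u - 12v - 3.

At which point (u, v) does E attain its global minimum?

(-3, 2)

E(u,v) separates as P(u) + Q(v) − 3, so its minimum is min P + min Q − 3.
P'(u) = 6u + 18 vanishes at u ∈ {-3}; Q'(v) = 6v - 12 vanishes at v ∈ {2}.
Local minima of P (where P''>0): P(-3)=-27. Local minima of Q: Q(2)=-12.
So the global minimum of E is P(-3) + Q(2) − 3 = -27 − 12 − 3 = -42, attained at (-3, 2).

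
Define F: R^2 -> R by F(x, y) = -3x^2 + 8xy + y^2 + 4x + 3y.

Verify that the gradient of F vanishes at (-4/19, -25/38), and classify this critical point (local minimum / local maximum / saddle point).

saddle point

∇F = (-6x + 8y + 4, 8x + 2y + 3); substituting (-4/19, -25/38) gives ∇F = (0, 0), so (-4/19, -25/38) is indeed a critical point.
The Hessian of F is constant: H = [[-6, 8], [8, 2]].
det(H) = (-6)·2 − 8² = -76.
Since det(H) < 0, H is indefinite and the critical point is a saddle point.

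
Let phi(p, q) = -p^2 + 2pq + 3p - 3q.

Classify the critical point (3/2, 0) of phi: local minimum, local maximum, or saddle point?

saddle point

The Hessian of phi is constant: H = [[-2, 2], [2, 0]].
det(H) = (-2)·0 − 2² = -4.
Since det(H) < 0, H is indefinite and the critical point is a saddle point.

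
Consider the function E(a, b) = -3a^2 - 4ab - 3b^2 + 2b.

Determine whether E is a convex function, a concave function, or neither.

E is quadratic, so its Hessian is the constant matrix H = [[-6, -4], [-4, -6]].
det(H) = 20, tr(H) = -12.
det(H) > 0 and tr(H) < 0, so H is negative definite everywhere: concave.

concave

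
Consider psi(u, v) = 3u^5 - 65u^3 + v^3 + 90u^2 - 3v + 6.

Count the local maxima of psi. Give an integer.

2

psi separates as a function of u plus a function of v, so ∇psi=0 decouples.
∂psi/∂u = 15u(u - 3)(u - 1)(u + 4) = 0 at u ∈ {-4, 0, 1, 3}; ∂psi/∂v = 3(v - 1)(v + 1) = 0 at v ∈ {-1, 1}.
The Hessian is diagonal: diag(psi_uu, psi_vv). Second derivatives: psi_uu(-4)=-2100, psi_uu(0)=180, psi_uu(1)=-150, psi_uu(3)=630; psi_vv(-1)=-6, psi_vv(1)=6.
Local maxima occur where both diagonal entries negative: (-4, -1), (1, -1). Count: 2.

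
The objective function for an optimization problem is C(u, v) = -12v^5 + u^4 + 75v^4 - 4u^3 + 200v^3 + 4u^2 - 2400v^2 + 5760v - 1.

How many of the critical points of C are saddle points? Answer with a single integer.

6

C separates as a function of u plus a function of v, so ∇C=0 decouples.
∂C/∂u = 4u(u - 2)(u - 1) = 0 at u ∈ {0, 1, 2}; ∂C/∂v = -60(v - 4)(v - 3)(v - 2)(v + 4) = 0 at v ∈ {-4, 2, 3, 4}.
The Hessian is diagonal: diag(C_uu, C_vv). Second derivatives: C_uu(0)=8, C_uu(1)=-4, C_uu(2)=8; C_vv(-4)=20160, C_vv(2)=-720, C_vv(3)=420, C_vv(4)=-960.
Saddle points occur where the two diagonal entries have opposite signs: (0, 2), (0, 4), (1, -4), (1, 3), (2, 2), (2, 4). Count: 6.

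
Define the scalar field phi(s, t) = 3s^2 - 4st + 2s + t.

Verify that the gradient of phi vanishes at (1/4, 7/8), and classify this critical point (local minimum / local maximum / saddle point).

saddle point

∇phi = (6s - 4t + 2, -4s + 1); substituting (1/4, 7/8) gives ∇phi = (0, 0), so (1/4, 7/8) is indeed a critical point.
The Hessian of phi is constant: H = [[6, -4], [-4, 0]].
det(H) = 6·0 − (-4)² = -16.
Since det(H) < 0, H is indefinite and the critical point is a saddle point.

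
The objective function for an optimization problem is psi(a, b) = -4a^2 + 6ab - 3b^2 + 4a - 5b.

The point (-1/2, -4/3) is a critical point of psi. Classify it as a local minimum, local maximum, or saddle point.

The Hessian of psi is constant: H = [[-8, 6], [6, -6]].
det(H) = (-8)·(-6) − 6² = 12.
det(H) > 0 and tr(H) = -14 < 0, so H is negative definite and the point is a local maximum.

local maximum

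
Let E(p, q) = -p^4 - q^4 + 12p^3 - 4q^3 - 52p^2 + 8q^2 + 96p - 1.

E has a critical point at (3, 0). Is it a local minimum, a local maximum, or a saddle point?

local minimum

The mixed partial ∂²E/∂p∂q is 0, so the Hessian at any point is diag(E_pp, E_qq) = diag(4(-3p^2 + 18p - 26), 4(-3q^2 - 6q + 4)).
At (3, 0): H = diag(4, 16).
Both eigenvalues are positive, so H is positive definite: a local minimum.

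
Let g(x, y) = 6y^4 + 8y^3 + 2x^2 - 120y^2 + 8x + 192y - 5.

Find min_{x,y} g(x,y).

g(x,y) separates as P(x) + Q(y) − 5, so its minimum is min P + min Q − 5.
P'(x) = 4x + 8 vanishes at x ∈ {-2}; Q'(y) = 24(y - 2)(y - 1)(y + 4) vanishes at y ∈ {-4, 1, 2}.
Local minima of P (where P''>0): P(-2)=-8. Local minima of Q: Q(-4)=-1664, Q(2)=64.
So the global minimum of g is P(-2) + Q(-4) − 5 = -8 − 1664 − 5 = -1677, attained at (-2, -4).

-1677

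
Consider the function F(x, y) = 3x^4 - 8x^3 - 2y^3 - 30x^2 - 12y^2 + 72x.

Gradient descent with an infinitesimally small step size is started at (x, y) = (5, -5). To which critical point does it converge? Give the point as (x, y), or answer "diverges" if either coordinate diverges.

(3, -4)

F is separable, so gradient descent decouples: x follows -∂F/∂x, y follows -∂F/∂y.
∂F/∂x = 12(x - 3)(x - 1)(x + 2); at x=5 this is 672, so x decreases.
∂F/∂y = -6y(y + 4); at y=-5 this is -30, so y increases.
x converges to its nearest critical value 3 (a local min of the x-part); y converges to -4. The iterate converges to (3, -4).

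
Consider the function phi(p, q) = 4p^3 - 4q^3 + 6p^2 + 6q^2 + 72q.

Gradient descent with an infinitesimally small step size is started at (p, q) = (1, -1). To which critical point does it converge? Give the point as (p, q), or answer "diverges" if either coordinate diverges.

phi is separable, so gradient descent decouples: p follows -∂phi/∂p, q follows -∂phi/∂q.
∂phi/∂p = 12p(p + 1); at p=1 this is 24, so p decreases.
∂phi/∂q = -12(q - 3)(q + 2); at q=-1 this is 48, so q decreases.
p converges to its nearest critical value 0 (a local min of the p-part); q converges to -2. The iterate converges to (0, -2).

(0, -2)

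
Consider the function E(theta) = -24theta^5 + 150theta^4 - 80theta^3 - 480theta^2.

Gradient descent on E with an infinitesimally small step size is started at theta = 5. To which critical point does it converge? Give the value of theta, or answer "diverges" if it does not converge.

E'(theta) = -120theta(theta - 4)(theta - 2)(theta + 1), so E'(5) = -10800.
Gradient descent moves in the -E' direction, i.e. theta is increasing.
There is no critical point above theta=5, and E' keeps the same sign, so the iterate runs off to +∞.

diverges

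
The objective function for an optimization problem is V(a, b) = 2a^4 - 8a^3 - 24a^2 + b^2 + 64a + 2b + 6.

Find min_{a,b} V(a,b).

V(a,b) separates as P(a) + Q(b) + 6, so its minimum is min P + min Q + 6.
P'(a) = 8(a - 4)(a - 1)(a + 2) vanishes at a ∈ {-2, 1, 4}; Q'(b) = 2b + 2 vanishes at b ∈ {-1}.
Local minima of P (where P''>0): P(-2)=-128, P(4)=-128. Local minima of Q: Q(-1)=-1.
So the global minimum of V is P(-2) + Q(-1) + 6 = -128 − 1 + 6 = -123, attained at (-2, -1).

-123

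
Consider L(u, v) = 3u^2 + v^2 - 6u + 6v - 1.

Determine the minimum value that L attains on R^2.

L(u,v) separates as P(u) + Q(v) − 1, so its minimum is min P + min Q − 1.
P'(u) = 6u - 6 vanishes at u ∈ {1}; Q'(v) = 2v + 6 vanishes at v ∈ {-3}.
Local minima of P (where P''>0): P(1)=-3. Local minima of Q: Q(-3)=-9.
So the global minimum of L is P(1) + Q(-3) − 1 = -3 − 9 − 1 = -13, attained at (1, -3).

-13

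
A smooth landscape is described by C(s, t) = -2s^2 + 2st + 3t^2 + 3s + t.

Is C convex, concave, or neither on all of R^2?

neither

C is quadratic, so its Hessian is the constant matrix H = [[-4, 2], [2, 6]].
det(H) = -28, tr(H) = 2.
det(H) < 0, so H is indefinite: neither convex nor concave.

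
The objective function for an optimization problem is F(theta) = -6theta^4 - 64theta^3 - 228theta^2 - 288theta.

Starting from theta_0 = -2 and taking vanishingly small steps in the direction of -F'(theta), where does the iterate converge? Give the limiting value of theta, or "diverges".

F'(theta) = -24(theta + 1)(theta + 3)(theta + 4), so F'(-2) = 48.
Gradient descent moves in the -F' direction, i.e. theta is decreasing.
The nearest critical point in that direction is theta = -3, where F'' = 48 > 0 (a local minimum). The iterate converges there.

-3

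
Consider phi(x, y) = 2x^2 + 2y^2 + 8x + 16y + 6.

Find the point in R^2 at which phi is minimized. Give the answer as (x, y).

phi(x,y) separates as P(x) + Q(y) + 6, so its minimum is min P + min Q + 6.
P'(x) = 4x + 8 vanishes at x ∈ {-2}; Q'(y) = 4y + 16 vanishes at y ∈ {-4}.
Local minima of P (where P''>0): P(-2)=-8. Local minima of Q: Q(-4)=-32.
So the global minimum of phi is P(-2) + Q(-4) + 6 = -8 − 32 + 6 = -34, attained at (-2, -4).

(-2, -4)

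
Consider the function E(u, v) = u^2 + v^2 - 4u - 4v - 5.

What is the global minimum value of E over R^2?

E(u,v) separates as P(u) + Q(v) − 5, so its minimum is min P + min Q − 5.
P'(u) = 2u - 4 vanishes at u ∈ {2}; Q'(v) = 2v - 4 vanishes at v ∈ {2}.
Local minima of P (where P''>0): P(2)=-4. Local minima of Q: Q(2)=-4.
So the global minimum of E is P(2) + Q(2) − 5 = -4 − 4 − 5 = -13, attained at (2, 2).

-13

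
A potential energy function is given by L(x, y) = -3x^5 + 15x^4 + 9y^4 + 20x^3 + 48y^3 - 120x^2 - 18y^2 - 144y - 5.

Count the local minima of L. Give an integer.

L separates as a function of x plus a function of y, so ∇L=0 decouples.
∂L/∂x = -15x(x - 4)(x - 2)(x + 2) = 0 at x ∈ {-2, 0, 2, 4}; ∂L/∂y = 36(y - 1)(y + 1)(y + 4) = 0 at y ∈ {-4, -1, 1}.
The Hessian is diagonal: diag(L_xx, L_yy). Second derivatives: L_xx(-2)=720, L_xx(0)=-240, L_xx(2)=240, L_xx(4)=-720; L_yy(-4)=540, L_yy(-1)=-216, L_yy(1)=360.
Local minima occur where both diagonal entries positive: (-2, -4), (-2, 1), (2, -4), (2, 1). Count: 4.

4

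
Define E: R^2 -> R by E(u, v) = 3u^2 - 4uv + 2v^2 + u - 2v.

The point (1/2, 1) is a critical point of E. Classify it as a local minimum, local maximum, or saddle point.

local minimum

The Hessian of E is constant: H = [[6, -4], [-4, 4]].
det(H) = 6·4 − (-4)² = 8.
det(H) > 0 and tr(H) = 10 > 0, so H is positive definite and the point is a local minimum.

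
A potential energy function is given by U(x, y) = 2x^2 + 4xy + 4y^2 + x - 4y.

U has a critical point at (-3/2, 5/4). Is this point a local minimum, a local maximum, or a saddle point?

The Hessian of U is constant: H = [[4, 4], [4, 8]].
det(H) = 4·8 − 4² = 16.
det(H) > 0 and tr(H) = 12 > 0, so H is positive definite and the point is a local minimum.

local minimum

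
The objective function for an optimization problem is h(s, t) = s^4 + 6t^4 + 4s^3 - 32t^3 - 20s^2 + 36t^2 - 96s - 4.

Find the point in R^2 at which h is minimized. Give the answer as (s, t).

(3, 3)

h(s,t) separates as P(s) + Q(t) − 4, so its minimum is min P + min Q − 4.
P'(s) = 4(s - 3)(s + 2)(s + 4) vanishes at s ∈ {-4, -2, 3}; Q'(t) = 24t(t - 3)(t - 1) vanishes at t ∈ {0, 1, 3}.
Local minima of P (where P''>0): P(-4)=64, P(3)=-279. Local minima of Q: Q(0)=0, Q(3)=-54.
So the global minimum of h is P(3) + Q(3) − 4 = -279 − 54 − 4 = -337, attained at (3, 3).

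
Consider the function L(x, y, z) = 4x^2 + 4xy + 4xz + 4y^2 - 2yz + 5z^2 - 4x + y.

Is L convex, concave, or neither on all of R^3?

L is quadratic, so its Hessian is the constant matrix H = [[8, 4, 4], [4, 8, -2], [4, -2, 10]].
Leading principal minors: 8, 48, 256.
All positive ⇒ H ≻ 0 ⇒ convex.

convex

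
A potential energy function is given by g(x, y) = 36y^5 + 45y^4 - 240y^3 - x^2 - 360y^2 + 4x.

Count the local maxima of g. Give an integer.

2

g separates as a function of x plus a function of y, so ∇g=0 decouples.
∂g/∂x = -2(x - 2) = 0 at x ∈ {2}; ∂g/∂y = 180y(y - 2)(y + 1)(y + 2) = 0 at y ∈ {-2, -1, 0, 2}.
The Hessian is diagonal: diag(g_xx, g_yy). Second derivatives: g_xx(2)=-2; g_yy(-2)=-1440, g_yy(-1)=540, g_yy(0)=-720, g_yy(2)=4320.
Local maxima occur where both diagonal entries negative: (2, -2), (2, 0). Count: 2.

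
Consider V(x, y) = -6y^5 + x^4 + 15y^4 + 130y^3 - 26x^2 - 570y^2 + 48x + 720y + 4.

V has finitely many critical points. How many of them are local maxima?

V separates as a function of x plus a function of y, so ∇V=0 decouples.
∂V/∂x = 4(x - 3)(x - 1)(x + 4) = 0 at x ∈ {-4, 1, 3}; ∂V/∂y = -30(y - 3)(y - 2)(y - 1)(y + 4) = 0 at y ∈ {-4, 1, 2, 3}.
The Hessian is diagonal: diag(V_xx, V_yy). Second derivatives: V_xx(-4)=140, V_xx(1)=-40, V_xx(3)=56; V_yy(-4)=6300, V_yy(1)=-300, V_yy(2)=180, V_yy(3)=-420.
Local maxima occur where both diagonal entries negative: (1, 1), (1, 3). Count: 2.

2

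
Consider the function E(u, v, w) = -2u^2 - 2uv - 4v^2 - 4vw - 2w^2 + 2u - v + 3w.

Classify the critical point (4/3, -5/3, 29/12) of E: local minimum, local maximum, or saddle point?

The Hessian is constant: H = [[-4, -2, 0], [-2, -8, -4], [0, -4, -4]].
Leading principal minors: Δ₁ = -4, Δ₂ = 28, Δ₃ = -48.
The minors alternate sign starting negative (−, +, −), so H is negative definite: a local maximum.

local maximum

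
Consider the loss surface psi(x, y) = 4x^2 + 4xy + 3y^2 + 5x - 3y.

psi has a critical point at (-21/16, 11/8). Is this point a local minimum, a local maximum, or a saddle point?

local minimum

The Hessian of psi is constant: H = [[8, 4], [4, 6]].
det(H) = 8·6 − 4² = 32.
det(H) > 0 and tr(H) = 14 > 0, so H is positive definite and the point is a local minimum.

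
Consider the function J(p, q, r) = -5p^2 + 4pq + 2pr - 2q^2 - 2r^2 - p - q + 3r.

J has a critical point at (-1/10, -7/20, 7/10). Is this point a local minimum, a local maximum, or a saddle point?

The Hessian is constant: H = [[-10, 4, 2], [4, -4, 0], [2, 0, -4]].
Leading principal minors: Δ₁ = -10, Δ₂ = 24, Δ₃ = -80.
The minors alternate sign starting negative (−, +, −), so H is negative definite: a local maximum.

local maximum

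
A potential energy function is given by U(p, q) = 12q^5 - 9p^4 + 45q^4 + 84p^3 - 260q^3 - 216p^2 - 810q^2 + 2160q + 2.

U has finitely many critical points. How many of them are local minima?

U separates as a function of p plus a function of q, so ∇U=0 decouples.
∂U/∂p = -36p(p - 4)(p - 3) = 0 at p ∈ {0, 3, 4}; ∂U/∂q = 60(q - 3)(q - 1)(q + 3)(q + 4) = 0 at q ∈ {-4, -3, 1, 3}.
The Hessian is diagonal: diag(U_pp, U_qq). Second derivatives: U_pp(0)=-432, U_pp(3)=108, U_pp(4)=-144; U_qq(-4)=-2100, U_qq(-3)=1440, U_qq(1)=-2400, U_qq(3)=5040.
Local minima occur where both diagonal entries positive: (3, -3), (3, 3). Count: 2.

2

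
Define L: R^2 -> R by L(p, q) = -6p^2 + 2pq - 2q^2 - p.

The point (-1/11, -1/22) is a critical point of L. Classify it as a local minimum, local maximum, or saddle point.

local maximum

The Hessian of L is constant: H = [[-12, 2], [2, -4]].
det(H) = (-12)·(-4) − 2² = 44.
det(H) > 0 and tr(H) = -16 < 0, so H is negative definite and the point is a local maximum.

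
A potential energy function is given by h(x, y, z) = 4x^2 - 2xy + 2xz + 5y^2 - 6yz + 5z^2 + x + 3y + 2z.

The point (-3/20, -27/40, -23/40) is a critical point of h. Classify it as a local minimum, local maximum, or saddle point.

The Hessian is constant: H = [[8, -2, 2], [-2, 10, -6], [2, -6, 10]].
Leading principal minors: Δ₁ = 8, Δ₂ = 76, Δ₃ = 480.
All leading minors are positive, so H is positive definite: a local minimum.

local minimum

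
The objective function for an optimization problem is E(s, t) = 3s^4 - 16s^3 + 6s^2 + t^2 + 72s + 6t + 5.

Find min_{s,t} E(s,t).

-51

E(s,t) separates as P(s) + Q(t) + 5, so its minimum is min P + min Q + 5.
P'(s) = 12(s - 3)(s - 2)(s + 1) vanishes at s ∈ {-1, 2, 3}; Q'(t) = 2(t + 3) vanishes at t ∈ {-3}.
Local minima of P (where P''>0): P(-1)=-47, P(3)=81. Local minima of Q: Q(-3)=-9.
So the global minimum of E is P(-1) + Q(-3) + 5 = -47 − 9 + 5 = -51, attained at (-1, -3).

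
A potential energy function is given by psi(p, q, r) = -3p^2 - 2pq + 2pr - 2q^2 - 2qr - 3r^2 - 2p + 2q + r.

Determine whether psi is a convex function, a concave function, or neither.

psi is quadratic, so its Hessian is the constant matrix H = [[-6, -2, 2], [-2, -4, -2], [2, -2, -6]].
Leading principal minors: -6, 20, -64.
Signs alternate −, +, − ⇒ H ≺ 0 ⇒ concave.

concave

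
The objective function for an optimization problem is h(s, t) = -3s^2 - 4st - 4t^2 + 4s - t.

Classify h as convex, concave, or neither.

concave

h is quadratic, so its Hessian is the constant matrix H = [[-6, -4], [-4, -8]].
det(H) = 32, tr(H) = -14.
det(H) > 0 and tr(H) < 0, so H is negative definite everywhere: concave.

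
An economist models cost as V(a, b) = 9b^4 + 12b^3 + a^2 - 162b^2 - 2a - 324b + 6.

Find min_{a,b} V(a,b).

-1372

V(a,b) separates as P(a) + Q(b) + 6, so its minimum is min P + min Q + 6.
P'(a) = 2a - 2 vanishes at a ∈ {1}; Q'(b) = 36(b - 3)(b + 1)(b + 3) vanishes at b ∈ {-3, -1, 3}.
Local minima of P (where P''>0): P(1)=-1. Local minima of Q: Q(-3)=-81, Q(3)=-1377.
So the global minimum of V is P(1) + Q(3) + 6 = -1 − 1377 + 6 = -1372, attained at (1, 3).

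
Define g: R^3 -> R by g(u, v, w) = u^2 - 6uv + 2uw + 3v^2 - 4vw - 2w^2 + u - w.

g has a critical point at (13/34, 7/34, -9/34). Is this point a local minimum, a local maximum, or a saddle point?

The Hessian is constant: H = [[2, -6, 2], [-6, 6, -4], [2, -4, -4]].
Leading principal minors: Δ₁ = 2, Δ₂ = -24, Δ₃ = 136.
The minors fit neither the all-positive nor the alternating-sign pattern, so H is indefinite: a saddle point.

saddle point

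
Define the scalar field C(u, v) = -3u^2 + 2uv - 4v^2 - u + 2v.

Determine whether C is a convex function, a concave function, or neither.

C is quadratic, so its Hessian is the constant matrix H = [[-6, 2], [2, -8]].
det(H) = 44, tr(H) = -14.
det(H) > 0 and tr(H) < 0, so H is negative definite everywhere: concave.

concave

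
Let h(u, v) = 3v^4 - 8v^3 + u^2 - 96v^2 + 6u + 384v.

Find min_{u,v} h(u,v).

-1801

h(u,v) separates as P(u) + Q(v), so its minimum is min P + min Q.
P'(u) = 2u + 6 vanishes at u ∈ {-3}; Q'(v) = 12(v - 4)(v - 2)(v + 4) vanishes at v ∈ {-4, 2, 4}.
Local minima of P (where P''>0): P(-3)=-9. Local minima of Q: Q(-4)=-1792, Q(4)=256.
So the global minimum of h is P(-3) + Q(-4) = -9 − 1792 = -1801, attained at (-3, -4).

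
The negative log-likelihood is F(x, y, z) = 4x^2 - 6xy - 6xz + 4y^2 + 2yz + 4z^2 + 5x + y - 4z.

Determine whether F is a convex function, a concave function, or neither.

convex

F is quadratic, so its Hessian is the constant matrix H = [[8, -6, -6], [-6, 8, 2], [-6, 2, 8]].
Leading principal minors: 8, 28, 48.
All positive ⇒ H ≻ 0 ⇒ convex.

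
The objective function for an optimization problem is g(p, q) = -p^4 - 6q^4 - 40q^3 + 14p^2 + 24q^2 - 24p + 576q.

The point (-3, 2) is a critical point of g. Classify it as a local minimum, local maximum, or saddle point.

The mixed partial ∂²g/∂p∂q is 0, so the Hessian at any point is diag(g_pp, g_qq) = diag(4(-3p^2 + 7), 24(-3q^2 - 10q + 2)).
At (-3, 2): H = diag(-80, -720).
Both eigenvalues are negative, so H is negative definite: a local maximum.

local maximum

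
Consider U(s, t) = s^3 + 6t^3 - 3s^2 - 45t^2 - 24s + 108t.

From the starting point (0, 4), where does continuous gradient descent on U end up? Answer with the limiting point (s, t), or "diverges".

(4, 3)

U is separable, so gradient descent decouples: s follows -∂U/∂s, t follows -∂U/∂t.
∂U/∂s = 3(s - 4)(s + 2); at s=0 this is -24, so s increases.
∂U/∂t = 18(t - 3)(t - 2); at t=4 this is 36, so t decreases.
s converges to its nearest critical value 4 (a local min of the s-part); t converges to 3. The iterate converges to (4, 3).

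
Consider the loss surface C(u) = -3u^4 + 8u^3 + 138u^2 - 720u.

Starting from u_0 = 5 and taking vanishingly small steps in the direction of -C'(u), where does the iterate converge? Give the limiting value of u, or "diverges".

diverges

C'(u) = -12(u - 4)(u - 3)(u + 5), so C'(5) = -240.
Gradient descent moves in the -C' direction, i.e. u is increasing.
There is no critical point above u=5, and C' keeps the same sign, so the iterate runs off to +∞.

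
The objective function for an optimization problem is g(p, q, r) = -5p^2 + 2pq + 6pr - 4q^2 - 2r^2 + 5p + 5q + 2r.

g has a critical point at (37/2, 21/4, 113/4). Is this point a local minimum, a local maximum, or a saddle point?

local maximum

The Hessian is constant: H = [[-10, 2, 6], [2, -8, 0], [6, 0, -4]].
Leading principal minors: Δ₁ = -10, Δ₂ = 76, Δ₃ = -16.
The minors alternate sign starting negative (−, +, −), so H is negative definite: a local maximum.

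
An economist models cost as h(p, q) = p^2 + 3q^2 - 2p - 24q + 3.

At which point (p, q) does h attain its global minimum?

h(p,q) separates as A(p) + B(q) + 3, so its minimum is min A + min B + 3.
A'(p) = 2p - 2 vanishes at p ∈ {1}; B'(q) = 6q - 24 vanishes at q ∈ {4}.
Local minima of A (where A''>0): A(1)=-1. Local minima of B: B(4)=-48.
So the global minimum of h is A(1) + B(4) + 3 = -1 − 48 + 3 = -46, attained at (1, 4).

(1, 4)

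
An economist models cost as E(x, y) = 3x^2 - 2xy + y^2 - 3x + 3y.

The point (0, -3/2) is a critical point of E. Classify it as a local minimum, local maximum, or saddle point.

local minimum

The Hessian of E is constant: H = [[6, -2], [-2, 2]].
det(H) = 6·2 − (-2)² = 8.
det(H) > 0 and tr(H) = 8 > 0, so H is positive definite and the point is a local minimum.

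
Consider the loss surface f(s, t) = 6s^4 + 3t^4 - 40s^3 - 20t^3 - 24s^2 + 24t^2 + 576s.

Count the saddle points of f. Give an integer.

4

f separates as a function of s plus a function of t, so ∇f=0 decouples.
∂f/∂s = 24(s - 4)(s - 3)(s + 2) = 0 at s ∈ {-2, 3, 4}; ∂f/∂t = 12t(t - 4)(t - 1) = 0 at t ∈ {0, 1, 4}.
The Hessian is diagonal: diag(f_ss, f_tt). Second derivatives: f_ss(-2)=720, f_ss(3)=-120, f_ss(4)=144; f_tt(0)=48, f_tt(1)=-36, f_tt(4)=144.
Saddle points occur where the two diagonal entries have opposite signs: (-2, 1), (3, 0), (3, 4), (4, 1). Count: 4.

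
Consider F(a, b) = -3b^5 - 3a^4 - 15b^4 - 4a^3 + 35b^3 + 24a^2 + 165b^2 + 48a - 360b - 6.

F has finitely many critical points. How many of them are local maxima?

F separates as a function of a plus a function of b, so ∇F=0 decouples.
∂F/∂a = -12(a - 2)(a + 1)(a + 2) = 0 at a ∈ {-2, -1, 2}; ∂F/∂b = -15(b - 2)(b - 1)(b + 3)(b + 4) = 0 at b ∈ {-4, -3, 1, 2}.
The Hessian is diagonal: diag(F_aa, F_bb). Second derivatives: F_aa(-2)=-48, F_aa(-1)=36, F_aa(2)=-144; F_bb(-4)=450, F_bb(-3)=-300, F_bb(1)=300, F_bb(2)=-450.
Local maxima occur where both diagonal entries negative: (-2, -3), (-2, 2), (2, -3), (2, 2). Count: 4.

4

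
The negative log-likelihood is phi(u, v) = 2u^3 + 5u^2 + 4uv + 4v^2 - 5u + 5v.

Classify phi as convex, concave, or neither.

neither

The term 2u^3 is cubic, so the Hessian is not constant.
∂²phi/∂u² = 12u + 10, which takes both signs as u varies (negative for sufficiently negative u). A diagonal entry of the Hessian changing sign means the Hessian is neither positive- nor negative-semidefinite on all of R^2.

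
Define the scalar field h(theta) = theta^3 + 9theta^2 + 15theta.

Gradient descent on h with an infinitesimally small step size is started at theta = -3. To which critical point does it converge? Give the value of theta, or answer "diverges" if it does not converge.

h'(theta) = 3(theta + 1)(theta + 5), so h'(-3) = -12.
Gradient descent moves in the -h' direction, i.e. theta is increasing.
The nearest critical point in that direction is theta = -1, where h'' = 12 > 0 (a local minimum). The iterate converges there.

-1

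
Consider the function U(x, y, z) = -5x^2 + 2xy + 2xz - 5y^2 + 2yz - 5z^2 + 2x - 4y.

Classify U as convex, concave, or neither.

U is quadratic, so its Hessian is the constant matrix H = [[-10, 2, 2], [2, -10, 2], [2, 2, -10]].
Leading principal minors: -10, 96, -864.
Signs alternate −, +, − ⇒ H ≺ 0 ⇒ concave.

concave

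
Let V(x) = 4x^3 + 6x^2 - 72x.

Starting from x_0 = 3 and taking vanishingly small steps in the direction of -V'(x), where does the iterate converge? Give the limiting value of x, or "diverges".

V'(x) = 12(x - 2)(x + 3), so V'(3) = 72.
Gradient descent moves in the -V' direction, i.e. x is decreasing.
The nearest critical point in that direction is x = 2, where V'' = 60 > 0 (a local minimum). The iterate converges there.

2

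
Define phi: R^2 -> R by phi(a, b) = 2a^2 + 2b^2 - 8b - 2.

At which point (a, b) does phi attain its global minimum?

phi(a,b) separates as P(a) + Q(b) − 2, so its minimum is min P + min Q − 2.
P'(a) = 4a vanishes at a ∈ {0}; Q'(b) = 4b - 8 vanishes at b ∈ {2}.
Local minima of P (where P''>0): P(0)=0. Local minima of Q: Q(2)=-8.
So the global minimum of phi is P(0) + Q(2) − 2 = 0 − 8 − 2 = -10, attained at (0, 2).

(0, 2)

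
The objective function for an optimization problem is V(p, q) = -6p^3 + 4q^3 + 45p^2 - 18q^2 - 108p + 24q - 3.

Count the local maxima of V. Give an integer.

1

V separates as a function of p plus a function of q, so ∇V=0 decouples.
∂V/∂p = -18(p - 3)(p - 2) = 0 at p ∈ {2, 3}; ∂V/∂q = 12(q - 2)(q - 1) = 0 at q ∈ {1, 2}.
The Hessian is diagonal: diag(V_pp, V_qq). Second derivatives: V_pp(2)=18, V_pp(3)=-18; V_qq(1)=-12, V_qq(2)=12.
Local maxima occur where both diagonal entries negative: (3, 1). Count: 1.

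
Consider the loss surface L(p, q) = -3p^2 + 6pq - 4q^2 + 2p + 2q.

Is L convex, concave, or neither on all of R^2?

concave

L is quadratic, so its Hessian is the constant matrix H = [[-6, 6], [6, -8]].
det(H) = 12, tr(H) = -14.
det(H) > 0 and tr(H) < 0, so H is negative definite everywhere: concave.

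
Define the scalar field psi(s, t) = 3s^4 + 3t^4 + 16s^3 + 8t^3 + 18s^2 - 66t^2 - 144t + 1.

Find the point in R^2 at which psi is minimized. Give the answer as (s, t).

(-3, 3)

psi(s,t) separates as P(s) + Q(t) + 1, so its minimum is min P + min Q + 1.
P'(s) = 12s(s + 1)(s + 3) vanishes at s ∈ {-3, -1, 0}; Q'(t) = 12(t - 3)(t + 1)(t + 4) vanishes at t ∈ {-4, -1, 3}.
Local minima of P (where P''>0): P(-3)=-27, P(0)=0. Local minima of Q: Q(-4)=-224, Q(3)=-567.
So the global minimum of psi is P(-3) + Q(3) + 1 = -27 − 567 + 1 = -593, attained at (-3, 3).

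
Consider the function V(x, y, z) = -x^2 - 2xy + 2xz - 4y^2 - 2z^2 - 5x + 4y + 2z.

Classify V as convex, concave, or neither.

concave

V is quadratic, so its Hessian is the constant matrix H = [[-2, -2, 2], [-2, -8, 0], [2, 0, -4]].
Leading principal minors: -2, 12, -16.
Signs alternate −, +, − ⇒ H ≺ 0 ⇒ concave.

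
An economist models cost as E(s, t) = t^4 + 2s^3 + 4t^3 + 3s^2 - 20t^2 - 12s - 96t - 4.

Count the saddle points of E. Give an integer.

E separates as a function of s plus a function of t, so ∇E=0 decouples.
∂E/∂s = 6(s - 1)(s + 2) = 0 at s ∈ {-2, 1}; ∂E/∂t = 4(t - 3)(t + 2)(t + 4) = 0 at t ∈ {-4, -2, 3}.
The Hessian is diagonal: diag(E_ss, E_tt). Second derivatives: E_ss(-2)=-18, E_ss(1)=18; E_tt(-4)=56, E_tt(-2)=-40, E_tt(3)=140.
Saddle points occur where the two diagonal entries have opposite signs: (-2, -4), (-2, 3), (1, -2). Count: 3.

3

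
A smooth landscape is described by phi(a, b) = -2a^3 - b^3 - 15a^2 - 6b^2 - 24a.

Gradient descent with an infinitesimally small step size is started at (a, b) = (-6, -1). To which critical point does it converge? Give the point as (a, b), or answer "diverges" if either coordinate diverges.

(-4, -4)

phi is separable, so gradient descent decouples: a follows -∂phi/∂a, b follows -∂phi/∂b.
∂phi/∂a = -6(a + 1)(a + 4); at a=-6 this is -60, so a increases.
∂phi/∂b = -3b(b + 4); at b=-1 this is 9, so b decreases.
a converges to its nearest critical value -4 (a local min of the a-part); b converges to -4. The iterate converges to (-4, -4).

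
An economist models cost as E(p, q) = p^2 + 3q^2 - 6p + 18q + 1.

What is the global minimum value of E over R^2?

E(p,q) separates as A(p) + B(q) + 1, so its minimum is min A + min B + 1.
A'(p) = 2p - 6 vanishes at p ∈ {3}; B'(q) = 6q + 18 vanishes at q ∈ {-3}.
Local minima of A (where A''>0): A(3)=-9. Local minima of B: B(-3)=-27.
So the global minimum of E is A(3) + B(-3) + 1 = -9 − 27 + 1 = -35, attained at (3, -3).

-35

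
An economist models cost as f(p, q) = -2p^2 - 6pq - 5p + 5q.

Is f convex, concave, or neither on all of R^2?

neither

f is quadratic, so its Hessian is the constant matrix H = [[-4, -6], [-6, 0]].
det(H) = -36, tr(H) = -4.
det(H) < 0, so H is indefinite: neither convex nor concave.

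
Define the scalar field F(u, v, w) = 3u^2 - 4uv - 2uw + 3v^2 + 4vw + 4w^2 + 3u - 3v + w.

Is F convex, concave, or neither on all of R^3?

F is quadratic, so its Hessian is the constant matrix H = [[6, -4, -2], [-4, 6, 4], [-2, 4, 8]].
Leading principal minors: 6, 20, 104.
All positive ⇒ H ≻ 0 ⇒ convex.

convex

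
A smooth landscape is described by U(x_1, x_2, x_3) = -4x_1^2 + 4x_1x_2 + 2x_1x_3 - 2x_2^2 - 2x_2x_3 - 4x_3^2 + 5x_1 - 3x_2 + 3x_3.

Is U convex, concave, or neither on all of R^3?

U is quadratic, so its Hessian is the constant matrix H = [[-8, 4, 2], [4, -4, -2], [2, -2, -8]].
Leading principal minors: -8, 16, -112.
Signs alternate −, +, − ⇒ H ≺ 0 ⇒ concave.

concave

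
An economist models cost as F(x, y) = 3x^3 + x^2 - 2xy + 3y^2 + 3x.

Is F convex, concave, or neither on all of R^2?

The term 3x^3 is cubic, so the Hessian is not constant.
∂²F/∂x² = 18x + 2, which takes both signs as x varies (negative for sufficiently negative x). A diagonal entry of the Hessian changing sign means the Hessian is neither positive- nor negative-semidefinite on all of R^2.

neither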